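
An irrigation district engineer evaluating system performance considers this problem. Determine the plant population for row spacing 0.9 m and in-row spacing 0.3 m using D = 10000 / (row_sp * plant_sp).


D = 10000 / (row_sp * plant_sp)
  = 10000 / (0.9 * 0.3)
  = 10000 / 0.2700
  = 37037.04 plants/ha


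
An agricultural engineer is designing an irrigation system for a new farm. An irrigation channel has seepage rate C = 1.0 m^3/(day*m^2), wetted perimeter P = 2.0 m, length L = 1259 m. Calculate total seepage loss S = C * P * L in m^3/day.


S = C * P * L
  = 1.0 * 2.0 * 1259
  = 2518 m^3/day


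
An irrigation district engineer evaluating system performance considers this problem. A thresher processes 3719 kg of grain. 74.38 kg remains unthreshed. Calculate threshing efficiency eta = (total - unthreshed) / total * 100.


eta = (total - unthreshed) / total * 100
    = (3719 - 74.38) / 3719 * 100
    = 3644.62 / 3719 * 100
    = 98%


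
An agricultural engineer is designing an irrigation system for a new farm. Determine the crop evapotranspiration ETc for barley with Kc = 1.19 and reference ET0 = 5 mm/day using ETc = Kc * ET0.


ETc = Kc * ET0
    = 1.19 * 5
    = 5.95 mm/day


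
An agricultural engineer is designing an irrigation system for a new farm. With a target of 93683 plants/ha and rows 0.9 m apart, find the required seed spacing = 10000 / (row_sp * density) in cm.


spacing = 10000 / (row_sp * density)
        = 10000 / (0.9 * 93683)
        = 10000 / 84314.70
        = 0.11860 m = 11.86 cm


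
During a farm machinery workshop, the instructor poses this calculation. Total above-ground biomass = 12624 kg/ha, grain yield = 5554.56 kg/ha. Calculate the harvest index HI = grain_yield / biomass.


HI = grain_yield / biomass
   = 5554.56 / 12624
   = 0.44


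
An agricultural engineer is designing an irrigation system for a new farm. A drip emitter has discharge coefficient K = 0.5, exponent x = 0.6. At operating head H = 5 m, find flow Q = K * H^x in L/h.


Q = K * H^x
  = 0.5 * 5^0.6
  = 0.5 * 2.6265
  = 1.31 L/h


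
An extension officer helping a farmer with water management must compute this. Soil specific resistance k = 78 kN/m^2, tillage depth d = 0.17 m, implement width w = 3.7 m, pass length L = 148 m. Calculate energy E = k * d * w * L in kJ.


E = k * d * w * L
  = 78 * 0.17 * 3.7 * 148
  = 7261.18 kJ


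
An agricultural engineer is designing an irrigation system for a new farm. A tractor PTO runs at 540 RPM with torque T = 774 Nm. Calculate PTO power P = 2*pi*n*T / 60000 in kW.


P = 2*pi*n*T / 60000
  = 2*pi * 540 * 774 / 60000
  = 2626120.13 / 60000
  = 43.77 kW


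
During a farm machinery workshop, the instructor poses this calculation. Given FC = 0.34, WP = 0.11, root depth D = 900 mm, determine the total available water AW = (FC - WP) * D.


AW = (FC - WP) * D
   = (0.34 - 0.11) * 900
   = 0.23 * 900
   = 207 mm


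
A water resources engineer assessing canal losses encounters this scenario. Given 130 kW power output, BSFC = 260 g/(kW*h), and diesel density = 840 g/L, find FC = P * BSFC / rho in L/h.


FC = P * BSFC / rho_fuel
   = 130 * 260 / 840
   = 33800 / 840
   = 40.24 L/h


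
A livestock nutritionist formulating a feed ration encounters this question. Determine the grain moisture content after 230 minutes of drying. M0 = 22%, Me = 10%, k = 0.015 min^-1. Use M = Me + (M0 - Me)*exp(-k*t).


M = Me + (M0 - Me) * e^(-k*t)
  = 10 + (22 - 10) * e^(-0.015*230)
  = 10 + 12 * e^(-3.450)
  = 10 + 12 * 0.03175
  = 10 + 0.3809
  = 10.38%


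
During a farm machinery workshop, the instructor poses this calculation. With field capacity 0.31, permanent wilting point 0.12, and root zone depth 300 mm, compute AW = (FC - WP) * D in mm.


AW = (FC - WP) * D
   = (0.31 - 0.12) * 300
   = 0.19 * 300
   = 57 mm


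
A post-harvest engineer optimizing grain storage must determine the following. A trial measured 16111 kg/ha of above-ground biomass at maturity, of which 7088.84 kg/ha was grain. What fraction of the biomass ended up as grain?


HI = grain_yield / biomass
   = 7088.84 / 16111
   = 0.44


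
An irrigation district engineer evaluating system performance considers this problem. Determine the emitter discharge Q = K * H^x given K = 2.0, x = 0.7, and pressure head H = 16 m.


Q = K * H^x
  = 2.0 * 16^0.7
  = 2.0 * 6.9644
  = 13.93 L/h


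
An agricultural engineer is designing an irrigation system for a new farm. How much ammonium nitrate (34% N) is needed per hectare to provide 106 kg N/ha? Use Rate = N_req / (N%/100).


Rate = N_required / (N_content / 100)
     = 106 / (34 / 100)
     = 106 / 0.34
     = 311.76 kg/ha


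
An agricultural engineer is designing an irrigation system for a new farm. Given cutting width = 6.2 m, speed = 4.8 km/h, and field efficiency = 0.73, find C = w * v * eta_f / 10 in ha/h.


C = w * v * eta_f / 10
  = 6.2 * 4.8 * 0.73 / 10
  = 21.72 / 10
  = 2.17 ha/h


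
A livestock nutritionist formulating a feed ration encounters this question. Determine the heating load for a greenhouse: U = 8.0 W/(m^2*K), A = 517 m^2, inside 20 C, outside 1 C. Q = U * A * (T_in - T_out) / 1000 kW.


dT = 20 - (1) = 19 K
Q = U * A * dT
  = 8.0 * 517 * 19
  = 78584 W = 78.58 kW


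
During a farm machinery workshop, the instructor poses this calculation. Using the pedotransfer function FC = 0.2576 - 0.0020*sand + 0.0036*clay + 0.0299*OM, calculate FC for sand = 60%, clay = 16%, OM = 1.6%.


FC = 0.2576 - 0.0020*60 + 0.0036*16 + 0.0299*1.6
   = 0.2576 - 0.1200 + 0.0576 + 0.0478
   = 0.2430


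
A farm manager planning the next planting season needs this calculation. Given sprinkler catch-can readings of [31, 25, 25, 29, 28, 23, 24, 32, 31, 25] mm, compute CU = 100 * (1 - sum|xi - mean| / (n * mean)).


xbar = 273 / 10 = 27.300
sum|xi - xbar| = 29
CU = 100 * (1 - 29 / (10 * 27.300))
   = 100 * (1 - 0.1062)
   = 89.38%


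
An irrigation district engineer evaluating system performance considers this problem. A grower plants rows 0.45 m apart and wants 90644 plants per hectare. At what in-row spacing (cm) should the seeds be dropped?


spacing = 10000 / (row_sp * density)
        = 10000 / (0.45 * 90644)
        = 10000 / 40789.80
        = 0.24516 m = 24.52 cm


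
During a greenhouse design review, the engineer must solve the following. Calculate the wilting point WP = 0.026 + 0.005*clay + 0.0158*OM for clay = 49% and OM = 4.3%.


WP = 0.026 + 0.005*49 + 0.0158*4.3
   = 0.026 + 0.2450 + 0.0679
   = 0.3389


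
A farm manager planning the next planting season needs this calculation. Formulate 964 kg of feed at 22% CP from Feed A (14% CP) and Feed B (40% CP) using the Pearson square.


parts_A = CP_b - target = 40 - 22 = 18
parts_B = target - CP_a = 22 - 14 = 8
total_parts = 18 + 8 = 26
Feed A = 964 * 18 / 26 = 667.38 kg
Feed B = 964 * 8 / 26 = 296.62 kg

667.38 kg


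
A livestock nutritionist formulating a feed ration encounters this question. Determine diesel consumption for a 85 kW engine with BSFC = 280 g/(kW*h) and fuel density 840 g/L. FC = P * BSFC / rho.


FC = P * BSFC / rho_fuel
   = 85 * 280 / 840
   = 23800 / 840
   = 28.33 L/h


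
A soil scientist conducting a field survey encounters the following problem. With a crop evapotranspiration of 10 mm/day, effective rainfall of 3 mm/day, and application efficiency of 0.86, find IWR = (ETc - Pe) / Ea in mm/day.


IWR = (ETc - Pe) / Ea
    = (10 - 3) / 0.86
    = 7 / 0.86
    = 8.14 mm/day


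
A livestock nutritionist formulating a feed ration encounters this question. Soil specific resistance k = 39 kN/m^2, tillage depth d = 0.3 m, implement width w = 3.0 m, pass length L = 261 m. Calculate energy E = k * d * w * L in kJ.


E = k * d * w * L
  = 39 * 0.3 * 3.0 * 261
  = 9161.10 kJ


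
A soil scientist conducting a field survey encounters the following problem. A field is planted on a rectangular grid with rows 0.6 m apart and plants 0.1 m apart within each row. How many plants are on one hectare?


D = 10000 / (row_sp * plant_sp)
  = 10000 / (0.6 * 0.1)
  = 10000 / 0.0600
  = 166666.67 plants/ha


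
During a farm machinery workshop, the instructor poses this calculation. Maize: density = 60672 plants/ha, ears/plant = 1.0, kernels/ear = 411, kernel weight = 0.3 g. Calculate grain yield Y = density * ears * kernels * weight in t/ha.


Y = density * ears * kernels * kw
  = 60672 * 1.0 * 411 * 0.3 g/ha
  = 7480857.60 g/ha
  = 7480.86 kg/ha = 7.48 t/ha


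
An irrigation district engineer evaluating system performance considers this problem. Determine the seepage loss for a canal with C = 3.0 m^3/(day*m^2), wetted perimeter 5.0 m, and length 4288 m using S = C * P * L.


S = C * P * L
  = 3.0 * 5.0 * 4288
  = 64320 m^3/day


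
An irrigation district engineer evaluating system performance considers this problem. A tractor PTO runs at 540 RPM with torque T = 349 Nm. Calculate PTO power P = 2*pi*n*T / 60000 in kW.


P = 2*pi*n*T / 60000
  = 2*pi * 540 * 349 / 60000
  = 1184129.10 / 60000
  = 19.74 kW


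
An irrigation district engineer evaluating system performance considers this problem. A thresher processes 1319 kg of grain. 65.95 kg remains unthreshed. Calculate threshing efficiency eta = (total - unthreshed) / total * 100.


eta = (total - unthreshed) / total * 100
    = (1319 - 65.95) / 1319 * 100
    = 1253.05 / 1319 * 100
    = 95%


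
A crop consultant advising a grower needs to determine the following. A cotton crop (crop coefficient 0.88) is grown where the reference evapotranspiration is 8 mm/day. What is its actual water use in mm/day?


ETc = Kc * ET0
    = 0.88 * 8
    = 7.04 mm/day


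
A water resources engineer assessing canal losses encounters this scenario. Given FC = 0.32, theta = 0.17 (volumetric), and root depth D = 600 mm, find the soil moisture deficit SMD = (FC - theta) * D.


SMD = (FC - theta) * D
    = (0.32 - 0.17) * 600
    = 0.150 * 600
    = 90 mm


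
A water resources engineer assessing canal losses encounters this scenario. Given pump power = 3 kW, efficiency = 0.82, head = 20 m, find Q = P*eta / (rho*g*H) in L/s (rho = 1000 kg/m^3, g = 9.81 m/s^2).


Q = (P * 1000 * eta) / (rho * g * H)
  = (3 * 1000 * 0.82) / (1000 * 9.81 * 20)
  = 2460 / 196200
  = 0.01254 m^3/s = 12.54 L/s


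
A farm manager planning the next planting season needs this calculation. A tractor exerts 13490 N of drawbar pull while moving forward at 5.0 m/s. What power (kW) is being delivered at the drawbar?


P = F * v / 1000
  = 13490 * 5.0 / 1000
  = 67450 / 1000
  = 67.45 kW


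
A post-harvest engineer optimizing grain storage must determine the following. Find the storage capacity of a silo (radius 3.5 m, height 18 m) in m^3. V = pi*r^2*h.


V = pi * r^2 * h
  = pi * 3.5^2 * 18
  = pi * 12.25 * 18
  = 692.72 m^3


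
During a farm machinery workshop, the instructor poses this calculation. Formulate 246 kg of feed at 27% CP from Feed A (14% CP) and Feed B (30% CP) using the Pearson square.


parts_A = CP_b - target = 30 - 27 = 3
parts_B = target - CP_a = 27 - 14 = 13
total_parts = 3 + 13 = 16
Feed A = 246 * 3 / 16 = 46.13 kg
Feed B = 246 * 13 / 16 = 199.88 kg

46.13 kg


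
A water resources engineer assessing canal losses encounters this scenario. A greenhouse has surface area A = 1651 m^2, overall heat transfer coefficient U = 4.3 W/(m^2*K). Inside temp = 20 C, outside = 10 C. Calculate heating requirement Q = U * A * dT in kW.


dT = 20 - (10) = 10 K
Q = U * A * dT
  = 4.3 * 1651 * 10
  = 70993 W = 70.99 kW


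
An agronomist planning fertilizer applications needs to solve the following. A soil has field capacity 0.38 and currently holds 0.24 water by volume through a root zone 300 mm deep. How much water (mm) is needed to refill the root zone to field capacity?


SMD = (FC - theta) * D
    = (0.38 - 0.24) * 300
    = 0.140 * 300
    = 42 mm


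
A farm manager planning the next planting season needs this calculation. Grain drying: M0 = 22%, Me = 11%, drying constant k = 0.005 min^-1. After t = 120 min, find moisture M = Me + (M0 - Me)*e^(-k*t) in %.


M = Me + (M0 - Me) * e^(-k*t)
  = 11 + (22 - 11) * e^(-0.005*120)
  = 11 + 11 * e^(-0.600)
  = 11 + 11 * 0.54881
  = 11 + 6.0369
  = 17.04%


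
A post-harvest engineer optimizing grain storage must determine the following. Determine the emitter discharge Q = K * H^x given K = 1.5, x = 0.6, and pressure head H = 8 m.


Q = K * H^x
  = 1.5 * 8^0.6
  = 1.5 * 3.4822
  = 5.22 L/h


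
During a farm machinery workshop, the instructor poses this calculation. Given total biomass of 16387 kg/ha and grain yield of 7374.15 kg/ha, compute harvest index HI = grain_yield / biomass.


HI = grain_yield / biomass
   = 7374.15 / 16387
   = 0.45


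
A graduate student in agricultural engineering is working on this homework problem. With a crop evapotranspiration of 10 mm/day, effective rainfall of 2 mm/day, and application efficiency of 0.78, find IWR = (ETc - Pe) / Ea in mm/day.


IWR = (ETc - Pe) / Ea
    = (10 - 2) / 0.78
    = 8 / 0.78
    = 10.26 mm/day


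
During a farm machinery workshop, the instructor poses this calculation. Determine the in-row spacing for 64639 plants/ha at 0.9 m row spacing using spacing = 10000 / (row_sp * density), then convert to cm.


spacing = 10000 / (row_sp * density)
        = 10000 / (0.9 * 64639)
        = 10000 / 58175.10
        = 0.17189 m = 17.19 cm


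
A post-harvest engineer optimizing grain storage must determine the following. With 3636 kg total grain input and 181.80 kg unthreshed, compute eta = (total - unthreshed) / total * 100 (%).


eta = (total - unthreshed) / total * 100
    = (3636 - 181.80) / 3636 * 100
    = 3454.20 / 3636 * 100
    = 95%


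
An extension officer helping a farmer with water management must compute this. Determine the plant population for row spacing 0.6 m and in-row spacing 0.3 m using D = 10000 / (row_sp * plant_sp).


D = 10000 / (row_sp * plant_sp)
  = 10000 / (0.6 * 0.3)
  = 10000 / 0.1800
  = 55555.56 plants/ha


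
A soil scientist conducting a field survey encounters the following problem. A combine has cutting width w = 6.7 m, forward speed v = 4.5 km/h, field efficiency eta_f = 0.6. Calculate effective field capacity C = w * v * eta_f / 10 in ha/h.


C = w * v * eta_f / 10
  = 6.7 * 4.5 * 0.6 / 10
  = 18.09 / 10
  = 1.81 ha/h


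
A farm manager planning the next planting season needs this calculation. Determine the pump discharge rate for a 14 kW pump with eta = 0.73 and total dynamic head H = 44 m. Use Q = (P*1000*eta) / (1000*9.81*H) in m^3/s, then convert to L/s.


Q = (P * 1000 * eta) / (rho * g * H)
  = (14 * 1000 * 0.73) / (1000 * 9.81 * 44)
  = 10220 / 431640
  = 0.02368 m^3/s = 23.68 L/s


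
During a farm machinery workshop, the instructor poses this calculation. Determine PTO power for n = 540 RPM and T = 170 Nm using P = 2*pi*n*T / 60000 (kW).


P = 2*pi*n*T / 60000
  = 2*pi * 540 * 170 / 60000
  = 576796.41 / 60000
  = 9.61 kW


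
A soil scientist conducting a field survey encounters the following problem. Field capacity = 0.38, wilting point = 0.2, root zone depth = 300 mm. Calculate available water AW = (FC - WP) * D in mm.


AW = (FC - WP) * D
   = (0.38 - 0.2) * 300
   = 0.18 * 300
   = 54 mm


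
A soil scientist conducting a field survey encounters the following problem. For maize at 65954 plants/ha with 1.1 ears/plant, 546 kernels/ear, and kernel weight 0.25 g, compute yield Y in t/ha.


Y = density * ears * kernels * kw
  = 65954 * 1.1 * 546 * 0.25 g/ha
  = 9902993.10 g/ha
  = 9902.99 kg/ha = 9.90 t/ha


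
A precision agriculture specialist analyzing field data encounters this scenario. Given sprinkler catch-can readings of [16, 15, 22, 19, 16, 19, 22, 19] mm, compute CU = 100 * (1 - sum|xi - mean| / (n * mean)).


xbar = 148 / 8 = 18.500
sum|xi - xbar| = 17
CU = 100 * (1 - 17 / (8 * 18.500))
   = 100 * (1 - 0.1149)
   = 88.51%


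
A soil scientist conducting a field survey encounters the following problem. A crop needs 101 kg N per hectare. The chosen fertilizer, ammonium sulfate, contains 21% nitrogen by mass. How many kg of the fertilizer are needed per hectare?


Rate = N_required / (N_content / 100)
     = 101 / (21 / 100)
     = 101 / 0.21
     = 480.95 kg/ha


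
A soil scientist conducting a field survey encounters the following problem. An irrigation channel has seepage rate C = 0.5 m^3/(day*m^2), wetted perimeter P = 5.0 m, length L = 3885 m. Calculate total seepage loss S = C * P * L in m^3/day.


S = C * P * L
  = 0.5 * 5.0 * 3885
  = 9712.50 m^3/day


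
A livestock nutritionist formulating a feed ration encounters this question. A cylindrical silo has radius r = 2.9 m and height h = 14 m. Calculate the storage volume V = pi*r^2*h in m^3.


V = pi * r^2 * h
  = pi * 2.9^2 * 14
  = pi * 8.41 * 14
  = 369.89 m^3


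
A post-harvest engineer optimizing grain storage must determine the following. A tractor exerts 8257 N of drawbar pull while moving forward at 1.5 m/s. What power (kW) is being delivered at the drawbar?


P = F * v / 1000
  = 8257 * 1.5 / 1000
  = 12385.50 / 1000
  = 12.39 kW


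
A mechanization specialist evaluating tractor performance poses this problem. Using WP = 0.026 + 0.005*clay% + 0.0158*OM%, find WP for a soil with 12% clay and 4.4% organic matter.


WP = 0.026 + 0.005*12 + 0.0158*4.4
   = 0.026 + 0.0600 + 0.0695
   = 0.1555


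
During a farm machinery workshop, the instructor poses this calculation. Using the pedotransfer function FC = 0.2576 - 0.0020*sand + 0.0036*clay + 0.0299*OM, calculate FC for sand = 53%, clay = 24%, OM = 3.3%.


FC = 0.2576 - 0.0020*53 + 0.0036*24 + 0.0299*3.3
   = 0.2576 - 0.1060 + 0.0864 + 0.0987
   = 0.3367


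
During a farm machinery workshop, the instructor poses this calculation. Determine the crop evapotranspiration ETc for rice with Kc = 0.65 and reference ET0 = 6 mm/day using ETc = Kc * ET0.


ETc = Kc * ET0
    = 0.65 * 6
    = 3.90 mm/day


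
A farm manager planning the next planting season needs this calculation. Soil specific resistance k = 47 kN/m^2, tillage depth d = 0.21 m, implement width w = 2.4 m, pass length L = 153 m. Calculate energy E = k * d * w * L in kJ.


E = k * d * w * L
  = 47 * 0.21 * 2.4 * 153
  = 3624.26 kJ


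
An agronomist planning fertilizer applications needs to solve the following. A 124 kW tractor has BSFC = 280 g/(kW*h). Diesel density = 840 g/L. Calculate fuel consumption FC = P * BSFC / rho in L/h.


FC = P * BSFC / rho_fuel
   = 124 * 280 / 840
   = 34720 / 840
   = 41.33 L/h


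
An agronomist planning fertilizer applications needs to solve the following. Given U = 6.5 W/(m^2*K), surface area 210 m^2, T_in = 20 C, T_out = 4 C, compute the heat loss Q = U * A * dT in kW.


dT = 20 - (4) = 16 K
Q = U * A * dT
  = 6.5 * 210 * 16
  = 21840 W = 21.84 kW


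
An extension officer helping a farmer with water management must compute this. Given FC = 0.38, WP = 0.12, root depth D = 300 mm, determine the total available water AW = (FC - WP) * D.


AW = (FC - WP) * D
   = (0.38 - 0.12) * 300
   = 0.26 * 300
   = 78 mm


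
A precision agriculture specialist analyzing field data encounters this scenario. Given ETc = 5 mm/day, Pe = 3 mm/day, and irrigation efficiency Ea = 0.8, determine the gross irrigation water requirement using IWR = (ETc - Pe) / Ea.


IWR = (ETc - Pe) / Ea
    = (5 - 3) / 0.8
    = 2 / 0.8
    = 2.50 mm/day


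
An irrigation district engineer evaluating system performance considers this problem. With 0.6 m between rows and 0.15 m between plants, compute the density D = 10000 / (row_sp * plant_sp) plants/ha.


D = 10000 / (row_sp * plant_sp)
  = 10000 / (0.6 * 0.15)
  = 10000 / 0.0900
  = 111111.11 plants/ha


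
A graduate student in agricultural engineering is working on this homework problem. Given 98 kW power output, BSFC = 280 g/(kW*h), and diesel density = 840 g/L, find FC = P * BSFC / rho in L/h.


FC = P * BSFC / rho_fuel
   = 98 * 280 / 840
   = 27440 / 840
   = 32.67 L/h


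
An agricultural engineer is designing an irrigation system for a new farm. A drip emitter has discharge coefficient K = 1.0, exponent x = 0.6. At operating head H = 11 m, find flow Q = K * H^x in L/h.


Q = K * H^x
  = 1.0 * 11^0.6
  = 1.0 * 4.2154
  = 4.22 L/h


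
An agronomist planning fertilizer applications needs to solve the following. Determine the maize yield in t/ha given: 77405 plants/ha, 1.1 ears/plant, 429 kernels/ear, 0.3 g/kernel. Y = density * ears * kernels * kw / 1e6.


Y = density * ears * kernels * kw
  = 77405 * 1.1 * 429 * 0.3 g/ha
  = 10958225.85 g/ha
  = 10958.23 kg/ha = 10.96 t/ha


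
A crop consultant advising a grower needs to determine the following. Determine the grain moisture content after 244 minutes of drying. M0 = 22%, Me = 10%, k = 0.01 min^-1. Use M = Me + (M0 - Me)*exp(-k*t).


M = Me + (M0 - Me) * e^(-k*t)
  = 10 + (22 - 10) * e^(-0.01*244)
  = 10 + 12 * e^(-2.440)
  = 10 + 12 * 0.08716
  = 10 + 1.0459
  = 11.05%


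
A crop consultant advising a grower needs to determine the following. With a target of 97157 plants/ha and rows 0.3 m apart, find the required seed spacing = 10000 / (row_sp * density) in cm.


spacing = 10000 / (row_sp * density)
        = 10000 / (0.3 * 97157)
        = 10000 / 29147.10
        = 0.34309 m = 34.31 cm


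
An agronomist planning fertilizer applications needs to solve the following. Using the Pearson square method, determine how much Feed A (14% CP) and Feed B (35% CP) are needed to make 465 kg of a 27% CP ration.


parts_A = CP_b - target = 35 - 27 = 8
parts_B = target - CP_a = 27 - 14 = 13
total_parts = 8 + 13 = 21
Feed A = 465 * 8 / 21 = 177.14 kg
Feed B = 465 * 13 / 21 = 287.86 kg

177.14 kg


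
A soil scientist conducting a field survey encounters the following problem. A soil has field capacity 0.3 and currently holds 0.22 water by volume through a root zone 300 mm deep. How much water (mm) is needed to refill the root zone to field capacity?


SMD = (FC - theta) * D
    = (0.3 - 0.22) * 300
    = 0.080 * 300
    = 24 mm


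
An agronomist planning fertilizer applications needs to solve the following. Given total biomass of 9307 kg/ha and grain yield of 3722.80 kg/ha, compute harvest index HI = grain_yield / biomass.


HI = grain_yield / biomass
   = 3722.80 / 9307
   = 0.40


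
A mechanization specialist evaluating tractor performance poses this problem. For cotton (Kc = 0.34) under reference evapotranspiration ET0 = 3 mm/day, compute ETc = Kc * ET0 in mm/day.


ETc = Kc * ET0
    = 0.34 * 3
    = 1.02 mm/day


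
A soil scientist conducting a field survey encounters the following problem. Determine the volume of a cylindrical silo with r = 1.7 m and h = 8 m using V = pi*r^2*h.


V = pi * r^2 * h
  = pi * 1.7^2 * 8
  = pi * 2.89 * 8
  = 72.63 m^3


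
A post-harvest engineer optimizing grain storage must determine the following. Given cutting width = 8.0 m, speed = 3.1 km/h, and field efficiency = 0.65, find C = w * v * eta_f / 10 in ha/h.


C = w * v * eta_f / 10
  = 8.0 * 3.1 * 0.65 / 10
  = 16.12 / 10
  = 1.61 ha/h


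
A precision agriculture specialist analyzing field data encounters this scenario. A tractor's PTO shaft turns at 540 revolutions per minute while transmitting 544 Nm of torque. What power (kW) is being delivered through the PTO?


P = 2*pi*n*T / 60000
  = 2*pi * 540 * 544 / 60000
  = 1845748.52 / 60000
  = 30.76 kW


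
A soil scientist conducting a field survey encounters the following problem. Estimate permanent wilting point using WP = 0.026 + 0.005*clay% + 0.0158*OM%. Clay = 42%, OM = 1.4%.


WP = 0.026 + 0.005*42 + 0.0158*1.4
   = 0.026 + 0.2100 + 0.0221
   = 0.2581


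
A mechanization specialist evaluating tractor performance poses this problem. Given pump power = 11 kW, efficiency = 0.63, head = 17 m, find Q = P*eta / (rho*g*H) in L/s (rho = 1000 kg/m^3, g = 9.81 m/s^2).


Q = (P * 1000 * eta) / (rho * g * H)
  = (11 * 1000 * 0.63) / (1000 * 9.81 * 17)
  = 6930 / 166770
  = 0.04155 m^3/s = 41.55 L/s


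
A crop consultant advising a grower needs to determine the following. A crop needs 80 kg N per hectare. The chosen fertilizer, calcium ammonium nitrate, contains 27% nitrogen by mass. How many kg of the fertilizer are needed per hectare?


Rate = N_required / (N_content / 100)
     = 80 / (27 / 100)
     = 80 / 0.27
     = 296.30 kg/ha


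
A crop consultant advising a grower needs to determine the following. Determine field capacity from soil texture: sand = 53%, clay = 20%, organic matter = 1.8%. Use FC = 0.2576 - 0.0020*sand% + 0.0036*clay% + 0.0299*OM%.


FC = 0.2576 - 0.0020*53 + 0.0036*20 + 0.0299*1.8
   = 0.2576 - 0.1060 + 0.0720 + 0.0538
   = 0.2774


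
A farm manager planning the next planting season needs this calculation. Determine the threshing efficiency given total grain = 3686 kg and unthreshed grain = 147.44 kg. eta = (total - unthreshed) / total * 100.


eta = (total - unthreshed) / total * 100
    = (3686 - 147.44) / 3686 * 100
    = 3538.56 / 3686 * 100
    = 96%


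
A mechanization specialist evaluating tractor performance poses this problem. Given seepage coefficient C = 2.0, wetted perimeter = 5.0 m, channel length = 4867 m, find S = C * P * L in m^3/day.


S = C * P * L
  = 2.0 * 5.0 * 4867
  = 48670 m^3/day


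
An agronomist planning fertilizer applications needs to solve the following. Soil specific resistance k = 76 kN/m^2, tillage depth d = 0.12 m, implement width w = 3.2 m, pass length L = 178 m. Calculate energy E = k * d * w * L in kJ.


E = k * d * w * L
  = 76 * 0.12 * 3.2 * 178
  = 5194.75 kJ


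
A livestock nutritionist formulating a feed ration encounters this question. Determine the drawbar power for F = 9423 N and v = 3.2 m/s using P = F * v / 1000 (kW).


P = F * v / 1000
  = 9423 * 3.2 / 1000
  = 30153.60 / 1000
  = 30.15 kW


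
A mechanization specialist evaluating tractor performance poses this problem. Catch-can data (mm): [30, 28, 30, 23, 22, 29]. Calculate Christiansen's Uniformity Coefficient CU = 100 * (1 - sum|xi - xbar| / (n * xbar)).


xbar = 162 / 6 = 27
sum|xi - xbar| = 18
CU = 100 * (1 - 18 / (6 * 27))
   = 100 * (1 - 0.1111)
   = 88.89%


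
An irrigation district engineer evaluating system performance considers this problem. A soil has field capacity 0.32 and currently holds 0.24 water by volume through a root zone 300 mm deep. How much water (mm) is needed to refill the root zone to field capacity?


SMD = (FC - theta) * D
    = (0.32 - 0.24) * 300
    = 0.080 * 300
    = 24 mm


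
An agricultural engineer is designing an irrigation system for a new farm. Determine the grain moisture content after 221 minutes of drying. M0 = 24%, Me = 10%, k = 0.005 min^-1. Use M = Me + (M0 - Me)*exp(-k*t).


M = Me + (M0 - Me) * e^(-k*t)
  = 10 + (24 - 10) * e^(-0.005*221)
  = 10 + 14 * e^(-1.105)
  = 10 + 14 * 0.33121
  = 10 + 4.6370
  = 14.64%


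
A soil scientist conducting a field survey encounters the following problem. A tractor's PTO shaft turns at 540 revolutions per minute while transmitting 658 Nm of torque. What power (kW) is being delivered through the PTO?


P = 2*pi*n*T / 60000
  = 2*pi * 540 * 658 / 60000
  = 2232541.40 / 60000
  = 37.21 kW


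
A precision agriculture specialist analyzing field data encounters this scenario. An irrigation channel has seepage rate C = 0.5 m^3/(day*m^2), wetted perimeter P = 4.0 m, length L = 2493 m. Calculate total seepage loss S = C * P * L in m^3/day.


S = C * P * L
  = 0.5 * 4.0 * 2493
  = 4986 m^3/day


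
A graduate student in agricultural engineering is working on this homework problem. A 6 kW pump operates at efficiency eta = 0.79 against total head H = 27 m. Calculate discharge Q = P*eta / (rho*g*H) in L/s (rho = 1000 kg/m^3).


Q = (P * 1000 * eta) / (rho * g * H)
  = (6 * 1000 * 0.79) / (1000 * 9.81 * 27)
  = 4740 / 264870
  = 0.01790 m^3/s = 17.90 L/s


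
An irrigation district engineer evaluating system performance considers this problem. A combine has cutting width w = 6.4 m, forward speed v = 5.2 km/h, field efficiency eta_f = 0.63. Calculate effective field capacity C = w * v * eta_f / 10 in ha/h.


C = w * v * eta_f / 10
  = 6.4 * 5.2 * 0.63 / 10
  = 20.97 / 10
  = 2.10 ha/h


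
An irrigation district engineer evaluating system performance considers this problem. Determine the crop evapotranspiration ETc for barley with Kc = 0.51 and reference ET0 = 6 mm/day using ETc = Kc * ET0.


ETc = Kc * ET0
    = 0.51 * 6
    = 3.06 mm/day


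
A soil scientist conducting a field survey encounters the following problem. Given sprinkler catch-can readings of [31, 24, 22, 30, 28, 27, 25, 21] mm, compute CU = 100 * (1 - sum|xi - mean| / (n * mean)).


xbar = 208 / 8 = 26
sum|xi - xbar| = 24
CU = 100 * (1 - 24 / (8 * 26))
   = 100 * (1 - 0.1154)
   = 88.46%


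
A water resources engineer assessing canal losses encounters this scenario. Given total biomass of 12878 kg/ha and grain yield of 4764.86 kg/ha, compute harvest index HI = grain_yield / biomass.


HI = grain_yield / biomass
   = 4764.86 / 12878
   = 0.37


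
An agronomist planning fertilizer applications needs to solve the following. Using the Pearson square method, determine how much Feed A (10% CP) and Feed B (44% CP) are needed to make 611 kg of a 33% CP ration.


parts_A = CP_b - target = 44 - 33 = 11
parts_B = target - CP_a = 33 - 10 = 23
total_parts = 11 + 23 = 34
Feed A = 611 * 11 / 34 = 197.68 kg
Feed B = 611 * 23 / 34 = 413.32 kg

197.68 kg


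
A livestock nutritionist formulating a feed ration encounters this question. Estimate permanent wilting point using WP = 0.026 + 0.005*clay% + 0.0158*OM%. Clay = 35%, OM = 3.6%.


WP = 0.026 + 0.005*35 + 0.0158*3.6
   = 0.026 + 0.1750 + 0.0569
   = 0.2579


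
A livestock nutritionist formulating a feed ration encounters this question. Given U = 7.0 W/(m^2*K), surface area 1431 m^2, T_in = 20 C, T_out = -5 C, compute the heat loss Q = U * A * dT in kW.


dT = 20 - (-5) = 25 K
Q = U * A * dT
  = 7.0 * 1431 * 25
  = 250425 W = 250.43 kW


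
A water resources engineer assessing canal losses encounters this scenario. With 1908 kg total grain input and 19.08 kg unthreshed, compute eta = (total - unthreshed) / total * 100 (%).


eta = (total - unthreshed) / total * 100
    = (1908 - 19.08) / 1908 * 100
    = 1888.92 / 1908 * 100
    = 99%


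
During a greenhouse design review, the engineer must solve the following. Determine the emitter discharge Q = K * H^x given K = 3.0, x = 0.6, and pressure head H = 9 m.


Q = K * H^x
  = 3.0 * 9^0.6
  = 3.0 * 3.7372
  = 11.21 L/h


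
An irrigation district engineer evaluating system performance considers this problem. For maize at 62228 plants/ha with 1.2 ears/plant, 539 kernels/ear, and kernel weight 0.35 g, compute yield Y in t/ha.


Y = density * ears * kernels * kw
  = 62228 * 1.2 * 539 * 0.35 g/ha
  = 14087174.64 g/ha
  = 14087.17 kg/ha = 14.09 t/ha


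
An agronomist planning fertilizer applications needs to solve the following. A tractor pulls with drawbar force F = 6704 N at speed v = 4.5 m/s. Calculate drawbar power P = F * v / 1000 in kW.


P = F * v / 1000
  = 6704 * 4.5 / 1000
  = 30168 / 1000
  = 30.17 kW


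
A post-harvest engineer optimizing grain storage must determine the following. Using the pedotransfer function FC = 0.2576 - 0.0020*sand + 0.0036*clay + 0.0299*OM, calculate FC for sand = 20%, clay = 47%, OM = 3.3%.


FC = 0.2576 - 0.0020*20 + 0.0036*47 + 0.0299*3.3
   = 0.2576 - 0.0400 + 0.1692 + 0.0987
   = 0.4855


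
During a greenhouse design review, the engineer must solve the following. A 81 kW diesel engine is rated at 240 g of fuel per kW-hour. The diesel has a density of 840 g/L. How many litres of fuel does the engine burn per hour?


FC = P * BSFC / rho_fuel
   = 81 * 240 / 840
   = 19440 / 840
   = 23.14 L/h


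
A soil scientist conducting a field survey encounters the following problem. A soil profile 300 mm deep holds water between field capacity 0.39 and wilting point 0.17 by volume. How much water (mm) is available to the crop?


AW = (FC - WP) * D
   = (0.39 - 0.17) * 300
   = 0.22 * 300
   = 66 mm


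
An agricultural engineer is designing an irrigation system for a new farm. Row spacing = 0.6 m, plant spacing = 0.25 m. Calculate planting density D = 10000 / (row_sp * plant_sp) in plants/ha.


D = 10000 / (row_sp * plant_sp)
  = 10000 / (0.6 * 0.25)
  = 10000 / 0.1500
  = 66666.67 plants/ha


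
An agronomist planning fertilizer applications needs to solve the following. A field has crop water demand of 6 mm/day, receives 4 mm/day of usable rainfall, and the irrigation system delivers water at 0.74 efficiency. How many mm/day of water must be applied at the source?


IWR = (ETc - Pe) / Ea
    = (6 - 4) / 0.74
    = 2 / 0.74
    = 2.70 mm/day


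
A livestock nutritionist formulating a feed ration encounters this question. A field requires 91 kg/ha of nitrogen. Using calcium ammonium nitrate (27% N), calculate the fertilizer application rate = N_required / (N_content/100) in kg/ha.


Rate = N_required / (N_content / 100)
     = 91 / (27 / 100)
     = 91 / 0.27
     = 337.04 kg/ha


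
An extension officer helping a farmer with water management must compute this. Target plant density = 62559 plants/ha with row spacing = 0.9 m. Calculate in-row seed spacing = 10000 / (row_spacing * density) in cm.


spacing = 10000 / (row_sp * density)
        = 10000 / (0.9 * 62559)
        = 10000 / 56303.10
        = 0.17761 m = 17.76 cm


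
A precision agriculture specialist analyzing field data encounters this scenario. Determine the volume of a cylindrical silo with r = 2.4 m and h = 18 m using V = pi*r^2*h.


V = pi * r^2 * h
  = pi * 2.4^2 * 18
  = pi * 5.76 * 18
  = 325.72 m^3


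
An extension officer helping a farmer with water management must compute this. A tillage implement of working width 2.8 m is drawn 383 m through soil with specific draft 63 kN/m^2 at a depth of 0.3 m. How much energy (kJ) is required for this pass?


E = k * d * w * L
  = 63 * 0.3 * 2.8 * 383
  = 20268.36 kJ


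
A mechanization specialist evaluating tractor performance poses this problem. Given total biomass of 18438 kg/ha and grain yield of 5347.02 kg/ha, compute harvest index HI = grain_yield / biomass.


HI = grain_yield / biomass
   = 5347.02 / 18438
   = 0.29


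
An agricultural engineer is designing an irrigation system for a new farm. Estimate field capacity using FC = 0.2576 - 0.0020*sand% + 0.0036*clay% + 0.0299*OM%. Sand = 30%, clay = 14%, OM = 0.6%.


FC = 0.2576 - 0.0020*30 + 0.0036*14 + 0.0299*0.6
   = 0.2576 - 0.0600 + 0.0504 + 0.0179
   = 0.2659


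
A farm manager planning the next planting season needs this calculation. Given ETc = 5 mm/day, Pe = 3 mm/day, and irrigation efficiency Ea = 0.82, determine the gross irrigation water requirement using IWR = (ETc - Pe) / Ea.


IWR = (ETc - Pe) / Ea
    = (5 - 3) / 0.82
    = 2 / 0.82
    = 2.44 mm/day


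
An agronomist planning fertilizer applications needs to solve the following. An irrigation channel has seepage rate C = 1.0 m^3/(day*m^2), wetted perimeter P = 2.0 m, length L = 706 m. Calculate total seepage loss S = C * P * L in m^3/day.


S = C * P * L
  = 1.0 * 2.0 * 706
  = 1412 m^3/day


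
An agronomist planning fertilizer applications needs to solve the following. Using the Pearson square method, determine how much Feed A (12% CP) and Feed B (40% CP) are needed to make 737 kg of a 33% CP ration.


parts_A = CP_b - target = 40 - 33 = 7
parts_B = target - CP_a = 33 - 12 = 21
total_parts = 7 + 21 = 28
Feed A = 737 * 7 / 28 = 184.25 kg
Feed B = 737 * 21 / 28 = 552.75 kg

184.25 kg


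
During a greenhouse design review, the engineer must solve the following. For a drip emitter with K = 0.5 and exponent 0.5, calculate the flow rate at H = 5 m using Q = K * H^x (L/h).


Q = K * H^x
  = 0.5 * 5^0.5
  = 0.5 * 2.2361
  = 1.12 L/h


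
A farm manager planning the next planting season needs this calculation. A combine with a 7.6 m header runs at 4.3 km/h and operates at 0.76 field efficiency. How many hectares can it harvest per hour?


C = w * v * eta_f / 10
  = 7.6 * 4.3 * 0.76 / 10
  = 24.84 / 10
  = 2.48 ha/h


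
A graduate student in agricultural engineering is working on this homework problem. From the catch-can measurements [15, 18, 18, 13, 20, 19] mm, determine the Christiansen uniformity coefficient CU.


xbar = 103 / 6 = 17.167
sum|xi - xbar| = 12.667
CU = 100 * (1 - 12.667 / (6 * 17.167))
   = 100 * (1 - 0.1230)
   = 87.70%


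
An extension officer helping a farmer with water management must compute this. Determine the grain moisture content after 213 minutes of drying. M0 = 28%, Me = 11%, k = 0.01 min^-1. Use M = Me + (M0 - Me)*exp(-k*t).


M = Me + (M0 - Me) * e^(-k*t)
  = 11 + (28 - 11) * e^(-0.01*213)
  = 11 + 17 * e^(-2.130)
  = 11 + 17 * 0.11884
  = 11 + 2.0202
  = 13.02%


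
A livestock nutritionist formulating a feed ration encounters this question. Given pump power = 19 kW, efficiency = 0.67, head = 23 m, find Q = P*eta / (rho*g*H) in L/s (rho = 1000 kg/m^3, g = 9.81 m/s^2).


Q = (P * 1000 * eta) / (rho * g * H)
  = (19 * 1000 * 0.67) / (1000 * 9.81 * 23)
  = 12730 / 225630
  = 0.05642 m^3/s = 56.42 L/s


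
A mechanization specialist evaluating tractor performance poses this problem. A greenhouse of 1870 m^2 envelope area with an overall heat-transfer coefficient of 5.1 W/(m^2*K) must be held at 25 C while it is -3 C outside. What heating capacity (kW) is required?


dT = 25 - (-3) = 28 K
Q = U * A * dT
  = 5.1 * 1870 * 28
  = 267036 W = 267.04 kW


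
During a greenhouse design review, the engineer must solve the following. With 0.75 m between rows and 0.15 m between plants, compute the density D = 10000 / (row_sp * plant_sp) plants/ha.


D = 10000 / (row_sp * plant_sp)
  = 10000 / (0.75 * 0.15)
  = 10000 / 0.1125
  = 88888.89 plants/ha


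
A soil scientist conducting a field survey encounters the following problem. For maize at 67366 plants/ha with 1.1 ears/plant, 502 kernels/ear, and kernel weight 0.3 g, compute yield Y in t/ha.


Y = density * ears * kernels * kw
  = 67366 * 1.1 * 502 * 0.3 g/ha
  = 11159851.56 g/ha
  = 11159.85 kg/ha = 11.16 t/ha


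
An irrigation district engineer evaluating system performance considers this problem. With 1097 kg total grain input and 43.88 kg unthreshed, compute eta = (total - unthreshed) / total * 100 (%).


eta = (total - unthreshed) / total * 100
    = (1097 - 43.88) / 1097 * 100
    = 1053.12 / 1097 * 100
    = 96%


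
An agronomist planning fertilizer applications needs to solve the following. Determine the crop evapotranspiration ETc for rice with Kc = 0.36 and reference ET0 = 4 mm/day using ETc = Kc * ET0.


ETc = Kc * ET0
    = 0.36 * 4
    = 1.44 mm/day


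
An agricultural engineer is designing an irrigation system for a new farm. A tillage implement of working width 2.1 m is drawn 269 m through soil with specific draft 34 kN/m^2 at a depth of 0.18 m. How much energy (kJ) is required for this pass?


E = k * d * w * L
  = 34 * 0.18 * 2.1 * 269
  = 3457.19 kJ


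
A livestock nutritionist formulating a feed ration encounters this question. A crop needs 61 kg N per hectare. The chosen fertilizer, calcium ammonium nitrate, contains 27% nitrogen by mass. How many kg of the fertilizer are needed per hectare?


Rate = N_required / (N_content / 100)
     = 61 / (27 / 100)
     = 61 / 0.27
     = 225.93 kg/ha


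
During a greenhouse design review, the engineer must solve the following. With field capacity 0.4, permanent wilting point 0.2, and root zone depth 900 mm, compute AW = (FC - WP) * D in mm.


AW = (FC - WP) * D
   = (0.4 - 0.2) * 900
   = 0.20 * 900
   = 180 mm
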